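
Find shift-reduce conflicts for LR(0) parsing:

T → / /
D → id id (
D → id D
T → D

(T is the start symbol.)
No shift-reduce conflicts

Augment with T' → T and build the canonical LR(0) collection (I0 = CLOSURE({[T' → . T]}), then GOTO on every symbol after a dot until no new states appear). It has 9 states:
  I0: { [D → . id D], [D → . id id (], [T → . / /], [T → . D], [T' → . T] }  — shift
  I1: { [T → / . /] }  — shift
  I2: { [T → D .] }  — reduce
  I3: { [T' → T .] }  — accept
  I4: { [D → . id D], [D → . id id (], [D → id . D], [D → id . id (] }  — shift
  I5: { [D → id D .] }  — reduce
  I6: { [D → . id D], [D → . id id (], [D → id . D], [D → id . id (], [D → id id . (] }  — shift
  I7: { [D → id id ( .] }  — reduce
  I8: { [T → / / .] }  — reduce

No state contains both a complete item and a shift item.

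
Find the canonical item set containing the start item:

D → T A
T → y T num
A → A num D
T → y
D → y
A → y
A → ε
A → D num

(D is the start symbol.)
{ [D → . T A], [D → . y], [D' → . D], [T → . y T num], [T → . y] }

First, augment the grammar with D' → D
I₀ = CLOSURE({ [D' → . D] }):
  [D' → . D] has the dot before D: add [D → . T A], [D → . y]
  [D → . T A] has the dot before T: add [T → . y T num], [T → . y]
No further items can be added.

I₀ = { [D → . T A], [D → . y], [D' → . D], [T → . y T num], [T → . y] }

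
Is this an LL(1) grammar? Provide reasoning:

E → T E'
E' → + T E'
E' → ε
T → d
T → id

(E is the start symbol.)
Relevant sets:
  FOLLOW(E') = { $ }

For E':
  PREDICT(E' → '+' T E') = { '+' }
  PREDICT(E' → ε) = { $ }
For T:
  PREDICT(T → d) = { 'd' }
  PREDICT(T → id) = { 'id' }
E has a single production, so nothing to check there.

All predict sets are disjoint. The grammar IS LL(1).

Answer: Yes, the grammar is LL(1).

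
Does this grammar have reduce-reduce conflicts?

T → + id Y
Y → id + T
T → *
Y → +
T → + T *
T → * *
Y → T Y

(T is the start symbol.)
A reduce-reduce conflict occurs when an LR(0) state has two complete items [A → α .] and [B → β .] — both call for a reduction, and with no lookahead the parser cannot choose between them.

Augment with T' → T and build the canonical LR(0) collection (I0 = CLOSURE({[T' → . T]}), then GOTO on every symbol after a dot until no new states appear). It has 15 states:
  I0: { [T → . * *], [T → . *], [T → . + T *], [T → . + id Y], [T' → . T] }  — shift
  I1: { [T → * . *], [T → * .] }  — shift, reduce
  I2: { [T → + . T *], [T → + . id Y], [T → . * *], [T → . *], [T → . + T *], [T → . + id Y] }  — shift
  I3: { [T' → T .] }  — accept
  I4: { [T → + T . *] }  — shift
  I5: { [T → + id . Y], [T → . * *], [T → . *], [T → . + T *], [T → . + id Y], [Y → . +], [Y → . T Y], [Y → . id + T] }  — shift
  I6: { [T → + . T *], [T → + . id Y], [T → . * *], [T → . *], [T → . + T *], [T → . + id Y], [Y → + .] }  — shift, reduce
  I7: { [T → . * *], [T → . *], [T → . + T *], [T → . + id Y], [Y → . +], [Y → . T Y], [Y → . id + T], [Y → T . Y] }  — shift
  I8: { [T → + id Y .] }  — reduce
  I9: { [Y → id . + T] }  — shift
  I10: { [T → . * *], [T → . *], [T → . + T *], [T → . + id Y], [Y → id + . T] }  — shift
  I11: { [Y → id + T .] }  — reduce
  I12: { [Y → T Y .] }  — reduce
  I13: { [T → + T * .] }  — reduce
  I14: { [T → * * .] }  — reduce

No state contains more than one complete item.

Answer: No reduce-reduce conflicts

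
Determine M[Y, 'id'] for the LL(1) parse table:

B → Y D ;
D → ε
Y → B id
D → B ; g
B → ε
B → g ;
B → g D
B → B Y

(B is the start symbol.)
To find M[Y, 'id'], we find productions for Y where 'id' is in the predict set (PREDICT(N → α) = (FIRST(α) \ {ε}) ∪ (FOLLOW(N) if α ⇒* ε)).

Relevant sets:
  FIRST(B) = { 'g', 'id', ε }

Y → B id: PREDICT = { 'g', 'id' }
  'id' is in predict set, so this production goes in M[Y, 'id']

M[Y, 'id'] = Y → B id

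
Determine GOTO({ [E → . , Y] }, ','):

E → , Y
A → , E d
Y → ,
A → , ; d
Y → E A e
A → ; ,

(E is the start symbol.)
GOTO(I, ',') = CLOSURE({ [A → αX.β] : [A → α.Xβ] ∈ I, X = ',' })

Items with dot before ',', with the dot advanced:
  [E → . , Y] → [E → , . Y]
Closure of the advanced items:
  [E → , . Y] has the dot before Y: add [Y → . ,], [Y → . E A e]
  [Y → . E A e] has the dot before E: add [E → . , Y]

GOTO = { [E → , . Y], [E → . , Y], [Y → . ,], [Y → . E A e] }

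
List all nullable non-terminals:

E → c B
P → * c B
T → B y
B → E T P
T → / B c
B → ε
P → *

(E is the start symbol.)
A non-terminal is nullable if it can derive ε (the empty string): either it has an ε-production, or it has a production whose right-hand side consists entirely of nullable non-terminals.

ε-productions: B → ε
So B is immediately nullable.
No further non-terminal can be added: every production for the remaining non-terminals contains a terminal or a non-nullable non-terminal.
Nullable = { 'B' }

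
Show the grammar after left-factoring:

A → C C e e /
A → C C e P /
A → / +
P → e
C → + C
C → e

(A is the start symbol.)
A → C C e A'
A' → e /
A' → P /
A → / +
P → e
C → + C
C → e

Left-factoring transforms A → αβ₁ | αβ₂ into A → αA' and A' → β₁ | β₂
(α is the longest common prefix among the alternatives). Repeat until
no nonterminal has two alternatives with a common prefix.

Round 1: A has alternatives sharing prefix 'C C e'. Introduce A': A → C C e A'
  Add: A' → e /
  Add: A' → P /

No remaining common prefixes — done.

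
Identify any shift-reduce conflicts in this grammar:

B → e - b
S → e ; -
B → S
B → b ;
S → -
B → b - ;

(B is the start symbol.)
A shift-reduce conflict occurs when an LR(0) state has both:
  - a complete (reduce) item [A → α .] (dot at the end), and
  - a shift item [B → β . c γ] (dot before a terminal).

Augment with B' → B and build the canonical LR(0) collection (I0 = CLOSURE({[B' → . B]}), then GOTO on every symbol after a dot until no new states appear). It has 13 states:
  I0: { [B → . S], [B → . b - ;], [B → . b ;], [B → . e - b], [B' → . B], [S → . -], [S → . e ; -] }  — shift
  I1: { [S → - .] }  — reduce
  I2: { [B' → B .] }  — accept
  I3: { [B → S .] }  — reduce
  I4: { [B → b . - ;], [B → b . ;] }  — shift
  I5: { [B → e . - b], [S → e . ; -] }  — shift
  I6: { [B → e - . b] }  — shift
  I7: { [S → e ; . -] }  — shift
  I8: { [S → e ; - .] }  — reduce
  I9: { [B → e - b .] }  — reduce
  I10: { [B → b - . ;] }  — shift
  I11: { [B → b ; .] }  — reduce
  I12: { [B → b - ; .] }  — reduce

No state contains both a complete item and a shift item.

Answer: No shift-reduce conflicts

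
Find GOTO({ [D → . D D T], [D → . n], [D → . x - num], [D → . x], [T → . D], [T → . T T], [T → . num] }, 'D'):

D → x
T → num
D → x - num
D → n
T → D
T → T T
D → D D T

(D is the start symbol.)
{ [D → . D D T], [D → . n], [D → . x - num], [D → . x], [D → D . D T], [T → D .] }

GOTO(I, 'D') = CLOSURE({ [A → αX.β] : [A → α.Xβ] ∈ I, X = 'D' })

Items with dot before 'D', with the dot advanced:
  [D → . D D T] → [D → D . D T]
  [T → . D] → [T → D .]
Closure of the advanced items:
  [D → D . D T] has the dot before D: add [D → . x], [D → . x - num], [D → . n], [D → . D D T]

GOTO = { [D → . D D T], [D → . n], [D → . x - num], [D → . x], [D → D . D T], [T → D .] }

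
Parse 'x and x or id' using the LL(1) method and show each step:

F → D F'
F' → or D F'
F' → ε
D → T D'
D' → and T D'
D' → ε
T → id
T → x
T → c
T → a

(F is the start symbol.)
LL(1) parsing maintains a stack (initially the start symbol over $) and the input. At each step: if the stack top is a terminal, match it against the current input token; if it is a non-terminal N, replace it with the RHS of M[N, lookahead] (the unique production whose predict set contains the lookahead).

Stack is shown with the top on the left.

Stack          Input            Action
--------------------------------------
F $            x and x or id $  output F → D F'
D F' $         x and x or id $  output D → T D'
T D' F' $      x and x or id $  output T → x
x D' F' $      x and x or id $  match 'x'
D' F' $        and x or id $    output D' → and T D'
and T D' F' $  and x or id $    match 'and'
T D' F' $      x or id $        output T → x
x D' F' $      x or id $        match 'x'
D' F' $        or id $          output D' → ε
F' $           or id $          output F' → or D F'
or D F' $      or id $          match 'or'
D F' $         id $             output D → T D'
T D' F' $      id $             output T → id
id D' F' $     id $             match 'id'
D' F' $        $                output D' → ε
F' $           $                output F' → ε
$              $                accept

The string is accepted.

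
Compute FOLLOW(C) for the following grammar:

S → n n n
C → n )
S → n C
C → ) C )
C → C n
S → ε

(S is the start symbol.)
In S → n C: C is at the end, add FOLLOW(S)
In C → ) C ): C is followed by ')', add FIRST(')') \ {ε} = { ')' }
In C → C n: C is followed by n, add FIRST(n) \ {ε} = { 'n' }

The FOLLOW sets referred to above (computed the same way, to a fixed point):
  FOLLOW(S) = { $ }

Taking the union: FOLLOW(C) = { $, ')', 'n' }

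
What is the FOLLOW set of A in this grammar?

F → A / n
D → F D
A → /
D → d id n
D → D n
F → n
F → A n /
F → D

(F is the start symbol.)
To compute FOLLOW(A), find every occurrence of A on a right-hand side N → α A β: add FIRST(β) \ {ε}, and if β is empty or nullable also add FOLLOW(N). Iterate to a fixed point.

In F → A / n: A is followed by '/' n, add FIRST('/' n) \ {ε} = { '/' }
In F → A n /: A is followed by n '/', add FIRST(n '/') \ {ε} = { 'n' }

Taking the union: FOLLOW(A) = { '/', 'n' }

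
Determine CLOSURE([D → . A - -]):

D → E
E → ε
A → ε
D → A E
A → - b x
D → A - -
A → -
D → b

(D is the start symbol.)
To compute CLOSURE, for each item [A → α.Bβ] where B is a non-terminal, add [B → .γ] for all productions B → γ; repeat for the newly added items until nothing changes.

Start with: [D → . A - -]
  [D → . A - -] has the dot before A: add [A → .], [A → . - b x], [A → . -]
No further items can be added.

CLOSURE = { [A → . - b x], [A → . -], [A → .], [D → . A - -] }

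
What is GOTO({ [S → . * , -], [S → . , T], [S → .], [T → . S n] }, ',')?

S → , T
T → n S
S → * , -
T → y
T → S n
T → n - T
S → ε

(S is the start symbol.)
{ [S → , . T], [S → . * , -], [S → . , T], [S → .], [T → . S n], [T → . n - T], [T → . n S], [T → . y] }

GOTO(I, ',') = CLOSURE({ [A → αX.β] : [A → α.Xβ] ∈ I, X = ',' })

Items with dot before ',', with the dot advanced:
  [S → . , T] → [S → , . T]
Closure of the advanced items:
  [S → , . T] has the dot before T: add [T → . n S], [T → . y], [T → . S n], [T → . n - T]
  [T → . S n] has the dot before S: add [S → . , T], [S → . * , -], [S → .]

GOTO = { [S → , . T], [S → . * , -], [S → . , T], [S → .], [T → . S n], [T → . n - T], [T → . n S], [T → . y] }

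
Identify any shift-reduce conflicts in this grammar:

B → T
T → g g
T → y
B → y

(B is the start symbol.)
A shift-reduce conflict occurs when an LR(0) state has both:
  - a complete (reduce) item [A → α .] (dot at the end), and
  - a shift item [B → β . c γ] (dot before a terminal).

Augment with B' → B and build the canonical LR(0) collection (I0 = CLOSURE({[B' → . B]}), then GOTO on every symbol after a dot until no new states appear). It has 6 states:
  I0: { [B → . T], [B → . y], [B' → . B], [T → . g g], [T → . y] }  — shift
  I1: { [B' → B .] }  — accept
  I2: { [B → T .] }  — reduce
  I3: { [T → g . g] }  — shift
  I4: { [B → y .], [T → y .] }  — 2 reduces
  I5: { [T → g g .] }  — reduce

No state contains both a complete item and a shift item.

Answer: No shift-reduce conflicts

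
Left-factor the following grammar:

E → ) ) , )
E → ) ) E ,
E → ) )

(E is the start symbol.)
Left-factoring transforms A → αβ₁ | αβ₂ into A → αA' and A' → β₁ | β₂
(α is the longest common prefix among the alternatives). Repeat until
no nonterminal has two alternatives with a common prefix.

Round 1: E has alternatives sharing prefix ') )'. Introduce E': E → ) ) E'
  Add: E' → , )
  Add: E' → E ,
  Add: E' → ε

No remaining common prefixes — done.

Resulting grammar:
E → ) ) E'
E' → , )
E' → E ,
E' → ε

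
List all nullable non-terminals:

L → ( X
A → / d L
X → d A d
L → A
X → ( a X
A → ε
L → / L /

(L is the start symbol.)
{ 'A', 'L' }

ε-productions: A → ε
So A is immediately nullable.
L → A: every symbol on the right is nullable, so L is nullable too.
No further non-terminal can be added: every production for the remaining non-terminals contains a terminal or a non-nullable non-terminal.
Nullable = { 'A', 'L' }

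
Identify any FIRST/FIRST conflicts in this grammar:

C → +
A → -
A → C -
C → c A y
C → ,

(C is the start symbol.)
FIRST sets of the non-terminals at (or reachable through a nullable prefix from) the front of some alternative:
  FIRST(C) = { '+', ',', 'c' }

Productions for C:
  C → +: FIRST = { '+' }
  C → c A y: FIRST = { 'c' }
  C → ,: FIRST = { ',' }
Productions for A:
  A → -: FIRST = { '-' }
  A → C -: FIRST = { '+', ',', 'c' }

All alternatives of each non-terminal have pairwise disjoint FIRST sets.

Answer: No FIRST/FIRST conflicts.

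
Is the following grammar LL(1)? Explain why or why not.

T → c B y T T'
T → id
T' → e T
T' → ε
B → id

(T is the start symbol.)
A grammar is LL(1) if for each non-terminal N with multiple productions, the predict sets of those productions are pairwise disjoint, where PREDICT(N → α) = (FIRST(α) \ {ε}) ∪ (FOLLOW(N) if α ⇒* ε).

Relevant sets:
  FOLLOW(T') = { $, 'e' }

For T:
  PREDICT(T → c B y T T') = { 'c' }
  PREDICT(T → id) = { 'id' }
For T':
  PREDICT(T' → e T) = { 'e' }
  PREDICT(T' → ε) = { $, 'e' }
B has a single production, so nothing to check there.

Conflict found: Predict set conflict for T': { 'e' }
The grammar is NOT LL(1).

Answer: No. Predict set conflict for T': { 'e' }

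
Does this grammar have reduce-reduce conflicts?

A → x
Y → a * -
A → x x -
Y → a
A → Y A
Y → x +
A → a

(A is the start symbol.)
A reduce-reduce conflict occurs when an LR(0) state has two complete items [A → α .] and [B → β .] — both call for a reduction, and with no lookahead the parser cannot choose between them.

Augment with A' → A and build the canonical LR(0) collection (I0 = CLOSURE({[A' → . A]}), then GOTO on every symbol after a dot until no new states appear). It has 11 states:
  I0: { [A → . Y A], [A → . a], [A → . x x -], [A → . x], [A' → . A], [Y → . a * -], [Y → . a], [Y → . x +] }  — shift
  I1: { [A' → A .] }  — accept
  I2: { [A → . Y A], [A → . a], [A → . x x -], [A → . x], [A → Y . A], [Y → . a * -], [Y → . a], [Y → . x +] }  — shift
  I3: { [A → a .], [Y → a . * -], [Y → a .] }  — shift, 2 reduces
  I4: { [A → x . x -], [A → x .], [Y → x . +] }  — shift, reduce
  I5: { [Y → x + .] }  — reduce
  I6: { [A → x x . -] }  — shift
  I7: { [A → x x - .] }  — reduce
  I8: { [Y → a * . -] }  — shift
  I9: { [Y → a * - .] }  — reduce
  I10: { [A → Y A .] }  — reduce

I3 contains complete items [A → a .], [Y → a .] — reduce-reduce conflict.

Answer: Yes — I3: [A → a .] vs [Y → a .]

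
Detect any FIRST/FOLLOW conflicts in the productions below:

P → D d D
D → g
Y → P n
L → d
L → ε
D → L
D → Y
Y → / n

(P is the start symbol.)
Yes. D → Y with FOLLOW(D) on { 'd' }; L → d with FOLLOW(L) on { 'd' }

Nullable non-terminals: D, L.
FIRST sets used below: FIRST(L) = { 'd', ε }, FIRST(Y) = { '/', 'd', 'g' }

D: nullable alternative(s) D → L; FOLLOW(D) = { $, 'd', 'n' }
  D → g: FIRST \ {ε} = { 'g' } — disjoint from FOLLOW(D)
  D → L: FIRST \ {ε} = { 'd' } — this is the only nullable alternative, skip
  D → Y: FIRST \ {ε} = { '/', 'd', 'g' } — overlaps FOLLOW(D) on { 'd' }: CONFLICT

L: nullable alternative(s) L → ε; FOLLOW(L) = { $, 'd', 'n' }
  L → d: FIRST \ {ε} = { 'd' } — overlaps FOLLOW(L) on { 'd' }: CONFLICT
  L → ε: FIRST \ {ε} = { } — this is the only nullable alternative, skip

P, Y have no nullable alternative, so no FIRST/FOLLOW check is needed there.

So the grammar has 2 FIRST/FOLLOW conflicts (marked CONFLICT above).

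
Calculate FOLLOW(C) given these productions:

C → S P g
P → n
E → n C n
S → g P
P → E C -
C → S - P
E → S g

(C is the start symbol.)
To compute FOLLOW(C), find every occurrence of C on a right-hand side N → α C β: add FIRST(β) \ {ε}, and if β is empty or nullable also add FOLLOW(N). Iterate to a fixed point.

C is the start symbol, so $ ∈ FOLLOW(C).
In E → n C n: C is followed by n, add FIRST(n) \ {ε} = { 'n' }
In P → E C -: C is followed by '-', add FIRST('-') \ {ε} = { '-' }

Taking the union: FOLLOW(C) = { $, '-', 'n' }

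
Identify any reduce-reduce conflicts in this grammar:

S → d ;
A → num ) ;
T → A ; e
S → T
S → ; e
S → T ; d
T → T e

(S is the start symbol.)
No reduce-reduce conflicts

Augment with S' → S and build the canonical LR(0) collection (I0 = CLOSURE({[S' → . S]}), then GOTO on every symbol after a dot until no new states appear). It has 16 states:
  I0: { [A → . num ) ;], [S → . ; e], [S → . T ; d], [S → . T], [S → . d ;], [S' → . S], [T → . A ; e], [T → . T e] }  — shift
  I1: { [S → ; . e] }  — shift
  I2: { [T → A . ; e] }  — shift
  I3: { [S' → S .] }  — accept
  I4: { [S → T . ; d], [S → T .], [T → T . e] }  — shift, reduce
  I5: { [S → d . ;] }  — shift
  I6: { [A → num . ) ;] }  — shift
  I7: { [A → num ) . ;] }  — shift
  I8: { [A → num ) ; .] }  — reduce
  I9: { [S → d ; .] }  — reduce
  I10: { [S → T ; . d] }  — shift
  I11: { [T → T e .] }  — reduce
  I12: { [S → T ; d .] }  — reduce
  I13: { [T → A ; . e] }  — shift
  I14: { [T → A ; e .] }  — reduce
  I15: { [S → ; e .] }  — reduce

No state contains more than one complete item.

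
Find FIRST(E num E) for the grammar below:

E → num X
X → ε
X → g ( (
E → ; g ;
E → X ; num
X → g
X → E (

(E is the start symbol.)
FIRST sets of the non-terminals involved (from the grammar, by fixed-point iteration):
  FIRST(E) = { ';', 'g', 'num' }

To compute FIRST(E num E), process the symbols left to right:
Symbol E is a non-terminal. Add FIRST(E) \ {ε} = { ';', 'g', 'num' }
E is not nullable (ε ∉ FIRST(E)), so stop here.
FIRST(E num E) = { ';', 'g', 'num' }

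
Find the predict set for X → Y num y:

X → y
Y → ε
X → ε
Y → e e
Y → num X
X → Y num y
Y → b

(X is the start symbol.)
{ 'b', 'e', 'num' }

PREDICT(X → Y num y) = (FIRST(RHS) \ {ε}) ∪ (FOLLOW(X) if ε ∈ FIRST(RHS), i.e. RHS ⇒* ε)
FIRST(Y) = { 'b', 'e', 'num', ε }
FIRST(Y num y) = { 'b', 'e', 'num' }
ε ∉ FIRST(Y num y), so FOLLOW(X) is not added.
PREDICT(X → Y num y) = { 'b', 'e', 'num' }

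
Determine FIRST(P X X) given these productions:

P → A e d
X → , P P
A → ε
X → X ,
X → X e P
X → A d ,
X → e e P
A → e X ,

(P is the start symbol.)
FIRST sets of the non-terminals involved (from the grammar, by fixed-point iteration):
  FIRST(P) = { 'e' }

To compute FIRST(P X X), process the symbols left to right:
Symbol P is a non-terminal. Add FIRST(P) \ {ε} = { 'e' }
P is not nullable (ε ∉ FIRST(P)), so stop here.
FIRST(P X X) = { 'e' }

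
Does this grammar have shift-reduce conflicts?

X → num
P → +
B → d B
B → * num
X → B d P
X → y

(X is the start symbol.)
No shift-reduce conflicts

Augment with X' → X and build the canonical LR(0) collection (I0 = CLOSURE({[X' → . X]}), then GOTO on every symbol after a dot until no new states appear). It has 12 states:
  I0: { [B → . * num], [B → . d B], [X → . B d P], [X → . num], [X → . y], [X' → . X] }  — shift
  I1: { [B → * . num] }  — shift
  I2: { [X → B . d P] }  — shift
  I3: { [X' → X .] }  — accept
  I4: { [B → . * num], [B → . d B], [B → d . B] }  — shift
  I5: { [X → num .] }  — reduce
  I6: { [X → y .] }  — reduce
  I7: { [B → d B .] }  — reduce
  I8: { [P → . +], [X → B d . P] }  — shift
  I9: { [P → + .] }  — reduce
  I10: { [X → B d P .] }  — reduce
  I11: { [B → * num .] }  — reduce

No state contains both a complete item and a shift item.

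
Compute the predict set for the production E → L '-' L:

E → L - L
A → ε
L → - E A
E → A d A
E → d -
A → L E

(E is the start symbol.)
{ '-' }

PREDICT(E → L '-' L) = (FIRST(RHS) \ {ε}) ∪ (FOLLOW(E) if ε ∈ FIRST(RHS), i.e. RHS ⇒* ε)
FIRST(L) = { '-' }
FIRST(L '-' L) = { '-' }
ε ∉ FIRST(L '-' L), so FOLLOW(E) is not added.
PREDICT(E → L '-' L) = { '-' }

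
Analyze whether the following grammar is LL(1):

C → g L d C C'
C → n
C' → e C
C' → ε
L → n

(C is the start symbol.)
No. Predict set conflict for C': { 'e' }

Relevant sets:
  FOLLOW(C') = { $, 'e' }

For C:
  PREDICT(C → g L d C C') = { 'g' }
  PREDICT(C → n) = { 'n' }
For C':
  PREDICT(C' → e C) = { 'e' }
  PREDICT(C' → ε) = { $, 'e' }
L has a single production, so nothing to check there.

Conflict found: Predict set conflict for C': { 'e' }
The grammar is NOT LL(1).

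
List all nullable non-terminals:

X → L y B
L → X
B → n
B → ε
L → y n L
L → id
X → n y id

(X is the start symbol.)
{ 'B' }

ε-productions: B → ε
So B is immediately nullable.
No further non-terminal can be added: every production for the remaining non-terminals contains a terminal or a non-nullable non-terminal.
Nullable = { 'B' }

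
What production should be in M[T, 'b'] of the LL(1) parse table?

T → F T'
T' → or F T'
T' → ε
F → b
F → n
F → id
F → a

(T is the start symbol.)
To find M[T, 'b'], we find productions for T where 'b' is in the predict set (PREDICT(N → α) = (FIRST(α) \ {ε}) ∪ (FOLLOW(N) if α ⇒* ε)).

Relevant sets:
  FIRST(F) = { 'a', 'b', 'id', 'n' }

T → F T': PREDICT = { 'a', 'b', 'id', 'n' }
  'b' is in predict set, so this production goes in M[T, 'b']

M[T, 'b'] = T → F T'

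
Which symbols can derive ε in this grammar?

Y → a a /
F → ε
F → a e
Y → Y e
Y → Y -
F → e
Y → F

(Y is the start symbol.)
A non-terminal is nullable if it can derive ε (the empty string): either it has an ε-production, or it has a production whose right-hand side consists entirely of nullable non-terminals.

ε-productions: F → ε
So F is immediately nullable.
Y → F: every symbol on the right is nullable, so Y is nullable too.
Every non-terminal is now nullable.
Nullable = { 'F', 'Y' }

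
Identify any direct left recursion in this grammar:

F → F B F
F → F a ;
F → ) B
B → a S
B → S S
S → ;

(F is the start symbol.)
Yes, F is left-recursive

F → F B F: LEFT RECURSIVE (starts with F)
F → F a ;: LEFT RECURSIVE (starts with F)
F → ) B: starts with ')'
B → a S: starts with a
B → S S: starts with S
S → ;: starts with ';'

The grammar has direct left recursion on: F.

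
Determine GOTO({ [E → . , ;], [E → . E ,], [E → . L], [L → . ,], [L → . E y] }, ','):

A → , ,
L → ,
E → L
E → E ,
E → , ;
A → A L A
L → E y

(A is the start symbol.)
GOTO(I, ',') = CLOSURE({ [A → αX.β] : [A → α.Xβ] ∈ I, X = ',' })

Items with dot before ',', with the dot advanced:
  [E → . , ;] → [E → , . ;]
  [L → . ,] → [L → , .]
Closure adds nothing (no advanced item has the dot before a non-terminal).

GOTO = { [E → , . ;], [L → , .] }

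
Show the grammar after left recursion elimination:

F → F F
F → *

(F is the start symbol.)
F → * F'
F' → F F'
F' → ε

F is directly left-recursive. The standard transformation for
  A → A α₁ | ... | A α_m | β₁ | ... | β_n
is
  A  → β₁ A' | ... | β_n A'
  A' → α₁ A' | ... | α_m A' | ε

F → * becomes F → * F'
F → F F becomes F' → F F'
Add F' → ε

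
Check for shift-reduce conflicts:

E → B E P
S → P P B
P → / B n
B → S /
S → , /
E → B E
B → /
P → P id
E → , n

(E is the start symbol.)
Yes — I2: [B → / .] vs [B → . /]; I16: [E → B E .] vs [P → . / B n]; I17: [E → B E P .] vs [P → P . id]

Augment with E' → E and build the canonical LR(0) collection (I0 = CLOSURE({[E' → . E]}), then GOTO on every symbol after a dot until no new states appear). It has 19 states:
  I0: { [B → . /], [B → . S /], [E → . , n], [E → . B E P], [E → . B E], [E' → . E], [P → . / B n], [P → . P id], [S → . , /], [S → . P P B] }  — shift
  I1: { [E → , . n], [S → , . /] }  — shift
  I2: { [B → . /], [B → . S /], [B → / .], [P → . / B n], [P → . P id], [P → / . B n], [S → . , /], [S → . P P B] }  — shift, reduce
  I3: { [B → . /], [B → . S /], [E → . , n], [E → . B E P], [E → . B E], [E → B . E P], [E → B . E], [P → . / B n], [P → . P id], [S → . , /], [S → . P P B] }  — shift
  I4: { [E' → E .] }  — accept
  I5: { [P → . / B n], [P → . P id], [P → P . id], [S → P . P B] }  — shift
  I6: { [B → S . /] }  — shift
  I7: { [B → S / .] }  — reduce
  I8: { [B → . /], [B → . S /], [P → . / B n], [P → . P id], [P → / . B n], [S → . , /], [S → . P P B] }  — shift
  I9: { [B → . /], [B → . S /], [P → . / B n], [P → . P id], [P → P . id], [S → . , /], [S → . P P B], [S → P P . B] }  — shift
  I10: { [P → P id .] }  — reduce
  I11: { [S → , . /] }  — shift
  I12: { [S → P P B .] }  — reduce
  I13: { [S → , / .] }  — reduce
  I14: { [P → / B . n] }  — shift
  I15: { [P → / B n .] }  — reduce
  I16: { [E → B E . P], [E → B E .], [P → . / B n], [P → . P id] }  — shift, reduce
  I17: { [E → B E P .], [P → P . id] }  — shift, reduce
  I18: { [E → , n .] }  — reduce

I2 contains reduce item [B → / .] and shift items [B → . /], [P → . / B n], [S → . , /] — shift-reduce conflict.
I16 contains reduce item [E → B E .] and shift item [P → . / B n] — shift-reduce conflict.
I17 contains reduce item [E → B E P .] and shift item [P → P . id] — shift-reduce conflict.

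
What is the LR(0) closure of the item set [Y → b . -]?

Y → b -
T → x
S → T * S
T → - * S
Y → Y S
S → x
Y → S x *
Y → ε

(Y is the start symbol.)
{ [Y → b . -] }

To compute CLOSURE, for each item [A → α.Bβ] where B is a non-terminal, add [B → .γ] for all productions B → γ; repeat for the newly added items until nothing changes.

Start with: [Y → b . -]
The dot precedes the terminal '-', so nothing is added.

CLOSURE = { [Y → b . -] }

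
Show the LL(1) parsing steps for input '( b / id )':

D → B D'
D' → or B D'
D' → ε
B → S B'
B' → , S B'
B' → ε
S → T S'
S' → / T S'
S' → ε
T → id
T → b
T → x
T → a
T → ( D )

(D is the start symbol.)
Stack is shown with the top on the left.

Stack                      Input         Action
-----------------------------------------------
D $                        ( b / id ) $  output D → B D'
B D' $                     ( b / id ) $  output B → S B'
S B' D' $                  ( b / id ) $  output S → T S'
T S' B' D' $               ( b / id ) $  output T → ( D )
( D ) S' B' D' $           ( b / id ) $  match '('
D ) S' B' D' $             b / id ) $    output D → B D'
B D' ) S' B' D' $          b / id ) $    output B → S B'
S B' D' ) S' B' D' $       b / id ) $    output S → T S'
T S' B' D' ) S' B' D' $    b / id ) $    output T → b
b S' B' D' ) S' B' D' $    b / id ) $    match 'b'
S' B' D' ) S' B' D' $      / id ) $      output S' → / T S'
/ T S' B' D' ) S' B' D' $  / id ) $      match '/'
T S' B' D' ) S' B' D' $    id ) $        output T → id
id S' B' D' ) S' B' D' $   id ) $        match 'id'
S' B' D' ) S' B' D' $      ) $           output S' → ε
B' D' ) S' B' D' $         ) $           output B' → ε
D' ) S' B' D' $            ) $           output D' → ε
) S' B' D' $               ) $           match ')'
S' B' D' $                 $             output S' → ε
B' D' $                    $             output B' → ε
D' $                       $             output D' → ε
$                          $             accept

The string is accepted.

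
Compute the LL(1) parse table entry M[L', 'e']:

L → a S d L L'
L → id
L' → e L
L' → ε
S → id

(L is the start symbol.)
L' → e L, L' → ε

To find M[L', 'e'], we find productions for L' where 'e' is in the predict set (PREDICT(N → α) = (FIRST(α) \ {ε}) ∪ (FOLLOW(N) if α ⇒* ε)).

Relevant sets:
  FOLLOW(L') = { $, 'e' }

L' → e L: PREDICT = { 'e' }
  'e' is in predict set, so this production goes in M[L', 'e']
L' → ε: PREDICT = { $, 'e' }
  'e' is in predict set, so this production goes in M[L', 'e']

M[L', 'e'] = L' → e L, L' → ε  (a multiply-defined cell — the grammar is not LL(1))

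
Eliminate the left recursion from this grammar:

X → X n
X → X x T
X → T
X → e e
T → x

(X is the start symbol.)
X is directly left-recursive. The standard transformation for
  A → A α₁ | ... | A α_m | β₁ | ... | β_n
is
  A  → β₁ A' | ... | β_n A'
  A' → α₁ A' | ... | α_m A' | ε

X → T becomes X → T X'
X → e e becomes X → e e X'
X → X n becomes X' → n X'
X → X x T becomes X' → x T X'
Add X' → ε

Productions for other non-terminals are unchanged:
  T → x

Resulting grammar:
X → T X'
X → e e X'
X' → n X'
X' → x T X'
X' → ε
T → x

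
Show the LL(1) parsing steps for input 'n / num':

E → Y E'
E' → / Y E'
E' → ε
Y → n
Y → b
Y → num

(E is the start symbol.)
LL(1) parsing maintains a stack (initially the start symbol over $) and the input. At each step: if the stack top is a terminal, match it against the current input token; if it is a non-terminal N, replace it with the RHS of M[N, lookahead] (the unique production whose predict set contains the lookahead).

Stack is shown with the top on the left.

Stack     Input      Action
---------------------------
E $       n / num $  output E → Y E'
Y E' $    n / num $  output Y → n
n E' $    n / num $  match 'n'
E' $      / num $    output E' → / Y E'
/ Y E' $  / num $    match '/'
Y E' $    num $      output Y → num
num E' $  num $      match 'num'
E' $      $          output E' → ε
$         $          accept

The string is accepted.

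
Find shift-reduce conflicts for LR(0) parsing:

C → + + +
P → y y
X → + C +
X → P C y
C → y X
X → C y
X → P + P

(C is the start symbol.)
A shift-reduce conflict occurs when an LR(0) state has both:
  - a complete (reduce) item [A → α .] (dot at the end), and
  - a shift item [B → β . c γ] (dot before a terminal).

Augment with C' → C and build the canonical LR(0) collection (I0 = CLOSURE({[C' → . C]}), then GOTO on every symbol after a dot until no new states appear). It has 23 states:
  I0: { [C → . + + +], [C → . y X], [C' → . C] }  — shift
  I1: { [C → + . + +] }  — shift
  I2: { [C' → C .] }  — accept
  I3: { [C → . + + +], [C → . y X], [C → y . X], [P → . y y], [X → . + C +], [X → . C y], [X → . P + P], [X → . P C y] }  — shift
  I4: { [C → + . + +], [C → . + + +], [C → . y X], [X → + . C +] }  — shift
  I5: { [X → C . y] }  — shift
  I6: { [C → . + + +], [C → . y X], [X → P . + P], [X → P . C y] }  — shift
  I7: { [C → y X .] }  — reduce
  I8: { [C → . + + +], [C → . y X], [C → y . X], [P → . y y], [P → y . y], [X → . + C +], [X → . C y], [X → . P + P], [X → . P C y] }  — shift
  I9: { [C → . + + +], [C → . y X], [C → y . X], [P → . y y], [P → y . y], [P → y y .], [X → . + C +], [X → . C y], [X → . P + P], [X → . P C y] }  — shift, reduce
  I10: { [C → + . + +], [P → . y y], [X → P + . P] }  — shift
  I11: { [X → P C . y] }  — shift
  I12: { [X → P C y .] }  — reduce
  I13: { [C → + + . +] }  — shift
  I14: { [X → P + P .] }  — reduce
  I15: { [P → y . y] }  — shift
  I16: { [P → y y .] }  — reduce
  I17: { [C → + + + .] }  — reduce
  I18: { [X → C y .] }  — reduce
  I19: { [C → + + . +], [C → + . + +] }  — shift
  I20: { [X → + C . +] }  — shift
  I21: { [X → + C + .] }  — reduce
  I22: { [C → + + + .], [C → + + . +] }  — shift, reduce

I9 contains reduce item [P → y y .] and shift items [C → . + + +], [C → . y X], [P → . y y], [P → y . y], [X → . + C +] — shift-reduce conflict.
I22 contains reduce item [C → + + + .] and shift item [C → + + . +] — shift-reduce conflict.

Answer: Yes — I9: [P → y y .] vs [C → . + + +]; I22: [C → + + + .] vs [C → + + . +]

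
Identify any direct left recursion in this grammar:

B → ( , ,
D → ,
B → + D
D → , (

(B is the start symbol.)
No direct left recursion

Direct left recursion occurs when N → N α for some non-terminal N (the right-hand side begins with the left-hand side itself).

B → ( , ,: starts with '('
D → ,: starts with ','
B → + D: starts with '+'
D → , (: starts with ','

No direct left recursion found.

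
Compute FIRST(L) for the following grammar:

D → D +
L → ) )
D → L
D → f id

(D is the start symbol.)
From L → ) ):
  - ')' is a terminal: add ')' and stop

Collecting: FIRST(L) = { ')' }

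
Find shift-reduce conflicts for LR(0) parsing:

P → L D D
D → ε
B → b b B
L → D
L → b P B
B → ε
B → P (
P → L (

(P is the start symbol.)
Yes — I0: [D → .] vs [L → . b P B]; I2: [D → .] vs [P → L . (]; I4: [D → .] vs [L → . b P B]; I5: [B → .] vs [B → . b b B]; I8: [D → .] vs [B → b . b B]; I9: [B → .] vs [B → . b b B]; I11: [B → .] vs [B → P . (]

A shift-reduce conflict occurs when an LR(0) state has both:
  - a complete (reduce) item [A → α .] (dot at the end), and
  - a shift item [B → β . c γ] (dot before a terminal).

Augment with P' → P and build the canonical LR(0) collection (I0 = CLOSURE({[P' → . P]}), then GOTO on every symbol after a dot until no new states appear). It has 16 states:
  I0: { [D → .], [L → . D], [L → . b P B], [P → . L (], [P → . L D D], [P' → . P] }  — shift, reduce
  I1: { [L → D .] }  — reduce
  I2: { [D → .], [P → L . (], [P → L . D D] }  — shift, reduce
  I3: { [P' → P .] }  — accept
  I4: { [D → .], [L → . D], [L → . b P B], [L → b . P B], [P → . L (], [P → . L D D] }  — shift, reduce
  I5: { [B → . P (], [B → . b b B], [B → .], [D → .], [L → . D], [L → . b P B], [L → b P . B], [P → . L (], [P → . L D D] }  — shift, 2 reduces
  I6: { [L → b P B .] }  — reduce
  I7: { [B → P . (] }  — shift
  I8: { [B → b . b B], [D → .], [L → . D], [L → . b P B], [L → b . P B], [P → . L (], [P → . L D D] }  — shift, reduce
  I9: { [B → . P (], [B → . b b B], [B → .], [B → b b . B], [D → .], [L → . D], [L → . b P B], [L → b . P B], [P → . L (], [P → . L D D] }  — shift, 2 reduces
  I10: { [B → b b B .] }  — reduce
  I11: { [B → . P (], [B → . b b B], [B → .], [B → P . (], [D → .], [L → . D], [L → . b P B], [L → b P . B], [P → . L (], [P → . L D D] }  — shift, 2 reduces
  I12: { [B → P ( .] }  — reduce
  I13: { [P → L ( .] }  — reduce
  I14: { [D → .], [P → L D . D] }  — reduce
  I15: { [P → L D D .] }  — reduce

I0 contains reduce item [D → .] and shift item [L → . b P B] — shift-reduce conflict.
I2 contains reduce item [D → .] and shift item [P → L . (] — shift-reduce conflict.
I4 contains reduce item [D → .] and shift item [L → . b P B] — shift-reduce conflict.
I5 contains reduce items [B → .], [D → .] and shift items [B → . b b B], [L → . b P B] — shift-reduce conflict.
I8 contains reduce item [D → .] and shift items [B → b . b B], [L → . b P B] — shift-reduce conflict.
I9 contains reduce items [B → .], [D → .] and shift items [B → . b b B], [L → . b P B] — shift-reduce conflict.
I11 contains reduce items [B → .], [D → .] and shift items [B → P . (], [B → . b b B], [L → . b P B] — shift-reduce conflict.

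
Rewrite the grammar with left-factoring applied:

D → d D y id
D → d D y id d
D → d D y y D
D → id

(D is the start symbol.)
Left-factoring transforms A → αβ₁ | αβ₂ into A → αA' and A' → β₁ | β₂
(α is the longest common prefix among the alternatives). Repeat until
no nonterminal has two alternatives with a common prefix.

Round 1: D has alternatives sharing prefix 'd D y'. Introduce D': D → d D y D'
  Add: D' → id
  Add: D' → id d
  Add: D' → y D

Round 2: D' has alternatives sharing prefix 'id'. Introduce D'': D' → id D''
  Add: D'' → ε
  Add: D'' → d

No remaining common prefixes — done.

Resulting grammar:
D → d D y D'
D' → id D''
D'' → ε
D'' → d
D' → y D
D → id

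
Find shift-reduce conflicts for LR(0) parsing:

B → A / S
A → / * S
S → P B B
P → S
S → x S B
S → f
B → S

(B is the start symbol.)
Yes — I8: [P → S .] vs [A → . / * S]

A shift-reduce conflict occurs when an LR(0) state has both:
  - a complete (reduce) item [A → α .] (dot at the end), and
  - a shift item [B → β . c γ] (dot before a terminal).

Augment with B' → B and build the canonical LR(0) collection (I0 = CLOSURE({[B' → . B]}), then GOTO on every symbol after a dot until no new states appear). It has 16 states:
  I0: { [A → . / * S], [B → . A / S], [B → . S], [B' → . B], [P → . S], [S → . P B B], [S → . f], [S → . x S B] }  — shift
  I1: { [A → / . * S] }  — shift
  I2: { [B → A . / S] }  — shift
  I3: { [B' → B .] }  — accept
  I4: { [A → . / * S], [B → . A / S], [B → . S], [P → . S], [S → . P B B], [S → . f], [S → . x S B], [S → P . B B] }  — shift
  I5: { [B → S .], [P → S .] }  — 2 reduces
  I6: { [S → f .] }  — reduce
  I7: { [P → . S], [S → . P B B], [S → . f], [S → . x S B], [S → x . S B] }  — shift
  I8: { [A → . / * S], [B → . A / S], [B → . S], [P → . S], [P → S .], [S → . P B B], [S → . f], [S → . x S B], [S → x S . B] }  — shift, reduce
  I9: { [S → x S B .] }  — reduce
  I10: { [A → . / * S], [B → . A / S], [B → . S], [P → . S], [S → . P B B], [S → . f], [S → . x S B], [S → P B . B] }  — shift
  I11: { [S → P B B .] }  — reduce
  I12: { [B → A / . S], [P → . S], [S → . P B B], [S → . f], [S → . x S B] }  — shift
  I13: { [B → A / S .], [P → S .] }  — 2 reduces
  I14: { [A → / * . S], [P → . S], [S → . P B B], [S → . f], [S → . x S B] }  — shift
  I15: { [A → / * S .], [P → S .] }  — 2 reduces

I8 contains reduce item [P → S .] and shift items [A → . / * S], [S → . f], [S → . x S B] — shift-reduce conflict.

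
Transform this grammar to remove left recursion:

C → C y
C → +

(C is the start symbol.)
C is directly left-recursive. The standard transformation for
  A → A α₁ | ... | A α_m | β₁ | ... | β_n
is
  A  → β₁ A' | ... | β_n A'
  A' → α₁ A' | ... | α_m A' | ε

C → + becomes C → + C'
C → C y becomes C' → y C'
Add C' → ε

Resulting grammar:
C → + C'
C' → y C'
C' → ε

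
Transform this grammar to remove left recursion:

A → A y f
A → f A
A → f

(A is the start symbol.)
A → f A A'
A → f A'
A' → y f A'
A' → ε

A is directly left-recursive. The standard transformation for
  A → A α₁ | ... | A α_m | β₁ | ... | β_n
is
  A  → β₁ A' | ... | β_n A'
  A' → α₁ A' | ... | α_m A' | ε

A → f A becomes A → f A A'
A → f becomes A → f A'
A → A y f becomes A' → y f A'
Add A' → ε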